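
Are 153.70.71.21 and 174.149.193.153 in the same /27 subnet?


Mask: 255.255.255.224
153.70.71.21 AND mask = 153.70.71.0
174.149.193.153 AND mask = 174.149.193.128
No, different subnets (153.70.71.0 vs 174.149.193.128)


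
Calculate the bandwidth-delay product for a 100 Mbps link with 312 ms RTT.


BDP = bandwidth * RTT
= 100 Mbps * 312 ms
= 100 * 1e6 * 312 / 1000 bits
= 31200000 bits
= 3900000 bytes
= 3808.5938 KB
BDP = 31200000 bits (3900000 bytes)


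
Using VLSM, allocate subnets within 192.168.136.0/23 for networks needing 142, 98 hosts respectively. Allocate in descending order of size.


142 hosts -> /24 (254 usable): 192.168.136.0/24
98 hosts -> /25 (126 usable): 192.168.137.0/25
Allocation: 192.168.136.0/24 (142 hosts, 254 usable); 192.168.137.0/25 (98 hosts, 126 usable)


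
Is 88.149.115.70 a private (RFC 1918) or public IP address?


RFC 1918 private ranges:
  10.0.0.0/8 (10.0.0.0 - 10.255.255.255)
  172.16.0.0/12 (172.16.0.0 - 172.31.255.255)
  192.168.0.0/16 (192.168.0.0 - 192.168.255.255)
Public (not in any RFC 1918 range)


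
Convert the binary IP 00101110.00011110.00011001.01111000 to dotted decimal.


00101110 = 46
00011110 = 30
00011001 = 25
01111000 = 120
IP: 46.30.25.120


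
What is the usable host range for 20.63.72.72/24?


Network: 20.63.72.0
Broadcast: 20.63.72.255
First usable = network + 1
Last usable = broadcast - 1
Range: 20.63.72.1 to 20.63.72.254


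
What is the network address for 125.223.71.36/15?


IP:   01111101.11011111.01000111.00100100
Mask: 11111111.11111110.00000000.00000000
AND operation:
Net:  01111101.11011110.00000000.00000000
Network: 125.222.0.0/15


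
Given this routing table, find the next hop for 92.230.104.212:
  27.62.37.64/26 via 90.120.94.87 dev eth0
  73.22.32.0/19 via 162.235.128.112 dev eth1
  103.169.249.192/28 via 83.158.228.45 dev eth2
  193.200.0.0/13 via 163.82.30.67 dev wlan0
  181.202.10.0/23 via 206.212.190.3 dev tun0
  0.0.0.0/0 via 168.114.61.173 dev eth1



Longest prefix match for 92.230.104.212:
  /26 27.62.37.64: no
  /19 73.22.32.0: no
  /28 103.169.249.192: no
  /13 193.200.0.0: no
  /23 181.202.10.0: no
  /0 0.0.0.0: MATCH
Selected: next-hop 168.114.61.173 via eth1 (matched /0)


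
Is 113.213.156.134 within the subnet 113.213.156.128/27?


Subnet network: 113.213.156.128
Test IP AND mask: 113.213.156.128
Yes, 113.213.156.134 is in 113.213.156.128/27


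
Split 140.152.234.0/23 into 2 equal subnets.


New prefix = 23 + 1 = 24
Each subnet has 256 addresses
  140.152.234.0/24
  140.152.235.0/24
Subnets: 140.152.234.0/24, 140.152.235.0/24


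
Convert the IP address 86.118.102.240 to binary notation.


86 = 01010110
118 = 01110110
102 = 01100110
240 = 11110000
Binary: 01010110.01110110.01100110.11110000


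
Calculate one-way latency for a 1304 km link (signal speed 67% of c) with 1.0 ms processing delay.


Speed = 0.67 * 3e5 km/s = 201000 km/s
Propagation delay = 1304 / 201000 = 0.0065 s = 6.4876 ms
Processing delay = 1.0 ms
Total one-way latency = 7.4876 ms


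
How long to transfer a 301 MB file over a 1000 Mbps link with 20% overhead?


Effective throughput = 1000 * (1 - 20/100) = 800 Mbps
File size in Mb = 301 * 8 = 2408 Mb
Time = 2408 / 800
Time = 3.01 seconds


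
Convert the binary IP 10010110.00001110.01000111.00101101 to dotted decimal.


10010110 = 150
00001110 = 14
01000111 = 71
00101101 = 45
IP: 150.14.71.45


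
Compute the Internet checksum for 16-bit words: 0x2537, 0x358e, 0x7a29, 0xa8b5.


Sum all words (with carry folding):
+ 0x2537 = 0x2537
+ 0x358e = 0x5ac5
+ 0x7a29 = 0xd4ee
+ 0xa8b5 = 0x7da4
One's complement: ~0x7da4
Checksum = 0x825b


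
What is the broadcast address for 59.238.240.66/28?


Network: 59.238.240.64/28
Host bits = 4
Set all host bits to 1:
Broadcast: 59.238.240.79


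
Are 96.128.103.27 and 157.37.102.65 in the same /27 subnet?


Mask: 255.255.255.224
96.128.103.27 AND mask = 96.128.103.0
157.37.102.65 AND mask = 157.37.102.64
No, different subnets (96.128.103.0 vs 157.37.102.64)


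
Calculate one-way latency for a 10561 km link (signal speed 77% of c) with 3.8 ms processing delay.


Speed = 0.77 * 3e5 km/s = 231000 km/s
Propagation delay = 10561 / 231000 = 0.0457 s = 45.7186 ms
Processing delay = 3.8 ms
Total one-way latency = 49.5186 ms


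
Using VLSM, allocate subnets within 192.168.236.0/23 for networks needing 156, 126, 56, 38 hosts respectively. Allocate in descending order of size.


156 hosts -> /24 (254 usable): 192.168.236.0/24
126 hosts -> /25 (126 usable): 192.168.237.0/25
56 hosts -> /26 (62 usable): 192.168.237.128/26
38 hosts -> /26 (62 usable): 192.168.237.192/26
Allocation: 192.168.236.0/24 (156 hosts, 254 usable); 192.168.237.0/25 (126 hosts, 126 usable); 192.168.237.128/26 (56 hosts, 62 usable); 192.168.237.192/26 (38 hosts, 62 usable)


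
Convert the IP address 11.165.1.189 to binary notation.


11 = 00001011
165 = 10100101
1 = 00000001
189 = 10111101
Binary: 00001011.10100101.00000001.10111101


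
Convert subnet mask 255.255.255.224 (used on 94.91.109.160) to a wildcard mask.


Subnet mask: 255.255.255.224
Wildcard = 255.255.255.255 - subnet mask
255 - 255 = 0
255 - 255 = 0
255 - 255 = 0
255 - 224 = 31
Wildcard: 0.0.0.31


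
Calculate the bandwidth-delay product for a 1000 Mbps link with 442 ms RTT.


BDP = bandwidth * RTT
= 1000 Mbps * 442 ms
= 1000 * 1e6 * 442 / 1000 bits
= 442000000 bits
= 55250000 bytes
= 53955.0781 KB
BDP = 442000000 bits (55250000 bytes)


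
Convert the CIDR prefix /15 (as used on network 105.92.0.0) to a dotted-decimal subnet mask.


/15 means 15 network bits, 17 host bits
Binary: 11111111111111100000000000000000
Mask: 255.254.0.0


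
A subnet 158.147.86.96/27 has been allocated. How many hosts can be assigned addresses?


Host bits = 32 - 27 = 5
Total addresses = 2^5 = 32
Usable = total - 2 (network and broadcast)
Usable hosts: 30


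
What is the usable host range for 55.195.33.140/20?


Network: 55.195.32.0
Broadcast: 55.195.47.255
First usable = network + 1
Last usable = broadcast - 1
Range: 55.195.32.1 to 55.195.47.254


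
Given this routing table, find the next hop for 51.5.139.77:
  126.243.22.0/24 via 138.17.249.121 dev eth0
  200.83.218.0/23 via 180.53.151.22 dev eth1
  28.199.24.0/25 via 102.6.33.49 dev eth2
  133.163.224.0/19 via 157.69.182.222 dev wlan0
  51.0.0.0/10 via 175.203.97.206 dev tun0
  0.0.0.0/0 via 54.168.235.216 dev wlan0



Longest prefix match for 51.5.139.77:
  /24 126.243.22.0: no
  /23 200.83.218.0: no
  /25 28.199.24.0: no
  /19 133.163.224.0: no
  /10 51.0.0.0: MATCH
  /0 0.0.0.0: MATCH
Selected: next-hop 175.203.97.206 via tun0 (matched /10)


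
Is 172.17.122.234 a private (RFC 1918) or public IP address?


RFC 1918 private ranges:
  10.0.0.0/8 (10.0.0.0 - 10.255.255.255)
  172.16.0.0/12 (172.16.0.0 - 172.31.255.255)
  192.168.0.0/16 (192.168.0.0 - 192.168.255.255)
Private (in 172.16.0.0/12)


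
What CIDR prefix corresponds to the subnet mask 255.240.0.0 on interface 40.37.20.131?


Binary: 11111111.11110000.00000000.00000000
Count leading 1s
Prefix: /12


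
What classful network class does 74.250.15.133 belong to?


First octet: 74
Binary: 01001010
0xxxxxxx -> Class A (1-126)
Class A, default mask 255.0.0.0 (/8)


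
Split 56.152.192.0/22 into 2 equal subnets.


New prefix = 22 + 1 = 23
Each subnet has 512 addresses
  56.152.192.0/23
  56.152.194.0/23
Subnets: 56.152.192.0/23, 56.152.194.0/23


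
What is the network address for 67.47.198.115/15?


IP:   01000011.00101111.11000110.01110011
Mask: 11111111.11111110.00000000.00000000
AND operation:
Net:  01000011.00101110.00000000.00000000
Network: 67.46.0.0/15


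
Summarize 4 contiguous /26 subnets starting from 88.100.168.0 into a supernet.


Original prefix: /26
Number of subnets: 4 = 2^2
New prefix = 26 - 2 = 24
Supernet: 88.100.168.0/24


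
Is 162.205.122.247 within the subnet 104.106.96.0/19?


Subnet network: 104.106.96.0
Test IP AND mask: 162.205.96.0
No, 162.205.122.247 is not in 104.106.96.0/19


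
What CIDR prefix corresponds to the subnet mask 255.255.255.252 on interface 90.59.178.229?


Binary: 11111111.11111111.11111111.11111100
Count leading 1s
Prefix: /30


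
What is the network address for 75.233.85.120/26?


IP:   01001011.11101001.01010101.01111000
Mask: 11111111.11111111.11111111.11000000
AND operation:
Net:  01001011.11101001.01010101.01000000
Network: 75.233.85.64/26


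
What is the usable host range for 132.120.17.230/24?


Network: 132.120.17.0
Broadcast: 132.120.17.255
First usable = network + 1
Last usable = broadcast - 1
Range: 132.120.17.1 to 132.120.17.254


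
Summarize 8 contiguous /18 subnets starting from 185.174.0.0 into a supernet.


Original prefix: /18
Number of subnets: 8 = 2^3
New prefix = 18 - 3 = 15
Supernet: 185.174.0.0/15


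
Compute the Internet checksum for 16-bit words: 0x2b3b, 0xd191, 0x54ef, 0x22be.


Sum all words (with carry folding):
+ 0x2b3b = 0x2b3b
+ 0xd191 = 0xfccc
+ 0x54ef = 0x51bc
+ 0x22be = 0x747a
One's complement: ~0x747a
Checksum = 0x8b85


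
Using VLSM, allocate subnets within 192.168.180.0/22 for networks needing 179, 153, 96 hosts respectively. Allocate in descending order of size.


179 hosts -> /24 (254 usable): 192.168.180.0/24
153 hosts -> /24 (254 usable): 192.168.181.0/24
96 hosts -> /25 (126 usable): 192.168.182.0/25
Allocation: 192.168.180.0/24 (179 hosts, 254 usable); 192.168.181.0/24 (153 hosts, 254 usable); 192.168.182.0/25 (96 hosts, 126 usable)


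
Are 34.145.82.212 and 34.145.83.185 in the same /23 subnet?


Mask: 255.255.254.0
34.145.82.212 AND mask = 34.145.82.0
34.145.83.185 AND mask = 34.145.82.0
Yes, same subnet (34.145.82.0)


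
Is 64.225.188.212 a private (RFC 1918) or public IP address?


RFC 1918 private ranges:
  10.0.0.0/8 (10.0.0.0 - 10.255.255.255)
  172.16.0.0/12 (172.16.0.0 - 172.31.255.255)
  192.168.0.0/16 (192.168.0.0 - 192.168.255.255)
Public (not in any RFC 1918 range)


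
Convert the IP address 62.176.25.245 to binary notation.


62 = 00111110
176 = 10110000
25 = 00011001
245 = 11110101
Binary: 00111110.10110000.00011001.11110101


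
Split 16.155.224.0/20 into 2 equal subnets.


New prefix = 20 + 1 = 21
Each subnet has 2048 addresses
  16.155.224.0/21
  16.155.232.0/21
Subnets: 16.155.224.0/21, 16.155.232.0/21


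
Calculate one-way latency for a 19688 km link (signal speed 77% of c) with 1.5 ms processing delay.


Speed = 0.77 * 3e5 km/s = 231000 km/s
Propagation delay = 19688 / 231000 = 0.0852 s = 85.2294 ms
Processing delay = 1.5 ms
Total one-way latency = 86.7294 ms


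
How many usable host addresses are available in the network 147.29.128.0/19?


Host bits = 32 - 19 = 13
Total addresses = 2^13 = 8192
Usable = total - 2 (network and broadcast)
Usable hosts: 8190


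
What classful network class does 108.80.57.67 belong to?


First octet: 108
Binary: 01101100
0xxxxxxx -> Class A (1-126)
Class A, default mask 255.0.0.0 (/8)


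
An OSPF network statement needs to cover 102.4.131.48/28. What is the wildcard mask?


Subnet mask: 255.255.255.240
Wildcard = 255.255.255.255 - subnet mask
255 - 255 = 0
255 - 255 = 0
255 - 255 = 0
255 - 240 = 15
Wildcard: 0.0.0.15


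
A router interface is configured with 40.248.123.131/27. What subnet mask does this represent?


/27 means 27 network bits, 5 host bits
Binary: 11111111111111111111111111100000
Mask: 255.255.255.224


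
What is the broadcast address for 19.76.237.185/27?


Network: 19.76.237.160/27
Host bits = 5
Set all host bits to 1:
Broadcast: 19.76.237.191


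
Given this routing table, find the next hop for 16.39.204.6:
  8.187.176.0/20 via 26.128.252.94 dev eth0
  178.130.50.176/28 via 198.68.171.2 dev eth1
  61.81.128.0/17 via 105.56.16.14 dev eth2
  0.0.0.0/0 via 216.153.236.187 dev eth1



Longest prefix match for 16.39.204.6:
  /20 8.187.176.0: no
  /28 178.130.50.176: no
  /17 61.81.128.0: no
  /0 0.0.0.0: MATCH
Selected: next-hop 216.153.236.187 via eth1 (matched /0)


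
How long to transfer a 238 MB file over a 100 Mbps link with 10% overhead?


Effective throughput = 100 * (1 - 10/100) = 90 Mbps
File size in Mb = 238 * 8 = 1904 Mb
Time = 1904 / 90
Time = 21.1556 seconds


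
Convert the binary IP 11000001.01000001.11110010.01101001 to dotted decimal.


11000001 = 193
01000001 = 65
11110010 = 242
01101001 = 105
IP: 193.65.242.105


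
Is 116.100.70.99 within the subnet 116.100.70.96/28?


Subnet network: 116.100.70.96
Test IP AND mask: 116.100.70.96
Yes, 116.100.70.99 is in 116.100.70.96/28


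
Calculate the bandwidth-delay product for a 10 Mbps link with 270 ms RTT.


BDP = bandwidth * RTT
= 10 Mbps * 270 ms
= 10 * 1e6 * 270 / 1000 bits
= 2700000 bits
= 337500 bytes
= 329.5898 KB
BDP = 2700000 bits (337500 bytes)


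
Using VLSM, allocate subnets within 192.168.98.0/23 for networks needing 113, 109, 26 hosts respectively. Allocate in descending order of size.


113 hosts -> /25 (126 usable): 192.168.98.0/25
109 hosts -> /25 (126 usable): 192.168.98.128/25
26 hosts -> /27 (30 usable): 192.168.99.0/27
Allocation: 192.168.98.0/25 (113 hosts, 126 usable); 192.168.98.128/25 (109 hosts, 126 usable); 192.168.99.0/27 (26 hosts, 30 usable)


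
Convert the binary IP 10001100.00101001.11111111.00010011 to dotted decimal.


10001100 = 140
00101001 = 41
11111111 = 255
00010011 = 19
IP: 140.41.255.19


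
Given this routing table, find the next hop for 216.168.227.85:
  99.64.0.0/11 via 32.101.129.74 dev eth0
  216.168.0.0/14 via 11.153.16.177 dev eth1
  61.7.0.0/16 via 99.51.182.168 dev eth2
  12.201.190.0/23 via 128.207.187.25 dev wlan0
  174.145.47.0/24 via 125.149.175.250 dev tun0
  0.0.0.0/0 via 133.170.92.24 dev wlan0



Longest prefix match for 216.168.227.85:
  /11 99.64.0.0: no
  /14 216.168.0.0: MATCH
  /16 61.7.0.0: no
  /23 12.201.190.0: no
  /24 174.145.47.0: no
  /0 0.0.0.0: MATCH
Selected: next-hop 11.153.16.177 via eth1 (matched /14)


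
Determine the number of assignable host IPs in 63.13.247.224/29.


Host bits = 32 - 29 = 3
Total addresses = 2^3 = 8
Usable = total - 2 (network and broadcast)
Usable hosts: 6


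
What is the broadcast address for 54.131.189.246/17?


Network: 54.131.128.0/17
Host bits = 15
Set all host bits to 1:
Broadcast: 54.131.255.255


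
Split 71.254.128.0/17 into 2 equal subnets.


New prefix = 17 + 1 = 18
Each subnet has 16384 addresses
  71.254.128.0/18
  71.254.192.0/18
Subnets: 71.254.128.0/18, 71.254.192.0/18


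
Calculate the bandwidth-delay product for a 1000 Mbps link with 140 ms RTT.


BDP = bandwidth * RTT
= 1000 Mbps * 140 ms
= 1000 * 1e6 * 140 / 1000 bits
= 140000000 bits
= 17500000 bytes
= 17089.8438 KB
BDP = 140000000 bits (17500000 bytes)


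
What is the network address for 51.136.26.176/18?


IP:   00110011.10001000.00011010.10110000
Mask: 11111111.11111111.11000000.00000000
AND operation:
Net:  00110011.10001000.00000000.00000000
Network: 51.136.0.0/18


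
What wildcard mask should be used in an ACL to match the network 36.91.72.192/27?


Subnet mask: 255.255.255.224
Wildcard = 255.255.255.255 - subnet mask
255 - 255 = 0
255 - 255 = 0
255 - 255 = 0
255 - 224 = 31
Wildcard: 0.0.0.31


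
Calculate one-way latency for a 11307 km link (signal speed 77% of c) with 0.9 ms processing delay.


Speed = 0.77 * 3e5 km/s = 231000 km/s
Propagation delay = 11307 / 231000 = 0.0489 s = 48.9481 ms
Processing delay = 0.9 ms
Total one-way latency = 49.8481 ms


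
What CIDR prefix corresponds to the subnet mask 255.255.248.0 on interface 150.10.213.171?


Binary: 11111111.11111111.11111000.00000000
Count leading 1s
Prefix: /21


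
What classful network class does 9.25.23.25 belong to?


First octet: 9
Binary: 00001001
0xxxxxxx -> Class A (1-126)
Class A, default mask 255.0.0.0 (/8)


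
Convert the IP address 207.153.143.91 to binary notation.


207 = 11001111
153 = 10011001
143 = 10001111
91 = 01011011
Binary: 11001111.10011001.10001111.01011011


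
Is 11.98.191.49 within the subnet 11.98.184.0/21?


Subnet network: 11.98.184.0
Test IP AND mask: 11.98.184.0
Yes, 11.98.191.49 is in 11.98.184.0/21


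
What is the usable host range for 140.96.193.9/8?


Network: 140.0.0.0
Broadcast: 140.255.255.255
First usable = network + 1
Last usable = broadcast - 1
Range: 140.0.0.1 to 140.255.255.254


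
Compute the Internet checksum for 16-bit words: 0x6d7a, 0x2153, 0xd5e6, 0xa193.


Sum all words (with carry folding):
+ 0x6d7a = 0x6d7a
+ 0x2153 = 0x8ecd
+ 0xd5e6 = 0x64b4
+ 0xa193 = 0x0648
One's complement: ~0x0648
Checksum = 0xf9b7


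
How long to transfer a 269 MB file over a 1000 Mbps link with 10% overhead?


Effective throughput = 1000 * (1 - 10/100) = 900 Mbps
File size in Mb = 269 * 8 = 2152 Mb
Time = 2152 / 900
Time = 2.3911 seconds


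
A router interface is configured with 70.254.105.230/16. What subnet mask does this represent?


/16 means 16 network bits, 16 host bits
Binary: 11111111111111110000000000000000
Mask: 255.255.0.0


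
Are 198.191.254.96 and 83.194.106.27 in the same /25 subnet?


Mask: 255.255.255.128
198.191.254.96 AND mask = 198.191.254.0
83.194.106.27 AND mask = 83.194.106.0
No, different subnets (198.191.254.0 vs 83.194.106.0)


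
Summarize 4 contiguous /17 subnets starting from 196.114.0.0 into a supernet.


Original prefix: /17
Number of subnets: 4 = 2^2
New prefix = 17 - 2 = 15
Supernet: 196.114.0.0/15


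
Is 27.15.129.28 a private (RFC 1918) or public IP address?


RFC 1918 private ranges:
  10.0.0.0/8 (10.0.0.0 - 10.255.255.255)
  172.16.0.0/12 (172.16.0.0 - 172.31.255.255)
  192.168.0.0/16 (192.168.0.0 - 192.168.255.255)
Public (not in any RFC 1918 range)


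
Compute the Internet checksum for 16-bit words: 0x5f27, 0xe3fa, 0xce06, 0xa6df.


Sum all words (with carry folding):
+ 0x5f27 = 0x5f27
+ 0xe3fa = 0x4322
+ 0xce06 = 0x1129
+ 0xa6df = 0xb808
One's complement: ~0xb808
Checksum = 0x47f7


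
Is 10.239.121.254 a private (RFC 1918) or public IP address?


RFC 1918 private ranges:
  10.0.0.0/8 (10.0.0.0 - 10.255.255.255)
  172.16.0.0/12 (172.16.0.0 - 172.31.255.255)
  192.168.0.0/16 (192.168.0.0 - 192.168.255.255)
Private (in 10.0.0.0/8)


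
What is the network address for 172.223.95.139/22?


IP:   10101100.11011111.01011111.10001011
Mask: 11111111.11111111.11111100.00000000
AND operation:
Net:  10101100.11011111.01011100.00000000
Network: 172.223.92.0/22


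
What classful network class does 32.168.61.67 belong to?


First octet: 32
Binary: 00100000
0xxxxxxx -> Class A (1-126)
Class A, default mask 255.0.0.0 (/8)


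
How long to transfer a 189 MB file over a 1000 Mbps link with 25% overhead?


Effective throughput = 1000 * (1 - 25/100) = 750 Mbps
File size in Mb = 189 * 8 = 1512 Mb
Time = 1512 / 750
Time = 2.016 seconds


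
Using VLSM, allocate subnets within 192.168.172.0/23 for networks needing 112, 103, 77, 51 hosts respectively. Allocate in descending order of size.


112 hosts -> /25 (126 usable): 192.168.172.0/25
103 hosts -> /25 (126 usable): 192.168.172.128/25
77 hosts -> /25 (126 usable): 192.168.173.0/25
51 hosts -> /26 (62 usable): 192.168.173.128/26
Allocation: 192.168.172.0/25 (112 hosts, 126 usable); 192.168.172.128/25 (103 hosts, 126 usable); 192.168.173.0/25 (77 hosts, 126 usable); 192.168.173.128/26 (51 hosts, 62 usable)


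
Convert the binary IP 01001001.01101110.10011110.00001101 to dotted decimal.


01001001 = 73
01101110 = 110
10011110 = 158
00001101 = 13
IP: 73.110.158.13


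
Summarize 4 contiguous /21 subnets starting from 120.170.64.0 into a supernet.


Original prefix: /21
Number of subnets: 4 = 2^2
New prefix = 21 - 2 = 19
Supernet: 120.170.64.0/19


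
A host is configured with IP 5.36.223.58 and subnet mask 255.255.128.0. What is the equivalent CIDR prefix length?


Binary: 11111111.11111111.10000000.00000000
Count leading 1s
Prefix: /17


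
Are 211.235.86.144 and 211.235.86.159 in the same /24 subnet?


Mask: 255.255.255.0
211.235.86.144 AND mask = 211.235.86.0
211.235.86.159 AND mask = 211.235.86.0
Yes, same subnet (211.235.86.0)


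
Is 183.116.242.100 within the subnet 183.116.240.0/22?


Subnet network: 183.116.240.0
Test IP AND mask: 183.116.240.0
Yes, 183.116.242.100 is in 183.116.240.0/22


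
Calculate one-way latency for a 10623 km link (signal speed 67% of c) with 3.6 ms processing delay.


Speed = 0.67 * 3e5 km/s = 201000 km/s
Propagation delay = 10623 / 201000 = 0.0529 s = 52.8507 ms
Processing delay = 3.6 ms
Total one-way latency = 56.4507 ms


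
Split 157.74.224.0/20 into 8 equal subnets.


New prefix = 20 + 3 = 23
Each subnet has 512 addresses
  157.74.224.0/23
  157.74.226.0/23
  157.74.228.0/23
  157.74.230.0/23
  157.74.232.0/23
  157.74.234.0/23
  157.74.236.0/23
  157.74.238.0/23
Subnets: 157.74.224.0/23, 157.74.226.0/23, 157.74.228.0/23, 157.74.230.0/23, 157.74.232.0/23, 157.74.234.0/23, 157.74.236.0/23, 157.74.238.0/23


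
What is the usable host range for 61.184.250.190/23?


Network: 61.184.250.0
Broadcast: 61.184.251.255
First usable = network + 1
Last usable = broadcast - 1
Range: 61.184.250.1 to 61.184.251.254


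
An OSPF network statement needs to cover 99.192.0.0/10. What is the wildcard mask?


Subnet mask: 255.192.0.0
Wildcard = 255.255.255.255 - subnet mask
255 - 255 = 0
255 - 192 = 63
255 - 0 = 255
255 - 0 = 255
Wildcard: 0.63.255.255


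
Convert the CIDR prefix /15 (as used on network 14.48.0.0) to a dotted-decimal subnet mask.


/15 means 15 network bits, 17 host bits
Binary: 11111111111111100000000000000000
Mask: 255.254.0.0


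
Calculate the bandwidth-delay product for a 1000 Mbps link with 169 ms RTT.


BDP = bandwidth * RTT
= 1000 Mbps * 169 ms
= 1000 * 1e6 * 169 / 1000 bits
= 169000000 bits
= 21125000 bytes
= 20629.8828 KB
BDP = 169000000 bits (21125000 bytes)


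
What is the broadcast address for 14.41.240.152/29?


Network: 14.41.240.152/29
Host bits = 3
Set all host bits to 1:
Broadcast: 14.41.240.159


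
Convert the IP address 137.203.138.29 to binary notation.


137 = 10001001
203 = 11001011
138 = 10001010
29 = 00011101
Binary: 10001001.11001011.10001010.00011101


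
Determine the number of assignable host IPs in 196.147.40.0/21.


Host bits = 32 - 21 = 11
Total addresses = 2^11 = 2048
Usable = total - 2 (network and broadcast)
Usable hosts: 2046


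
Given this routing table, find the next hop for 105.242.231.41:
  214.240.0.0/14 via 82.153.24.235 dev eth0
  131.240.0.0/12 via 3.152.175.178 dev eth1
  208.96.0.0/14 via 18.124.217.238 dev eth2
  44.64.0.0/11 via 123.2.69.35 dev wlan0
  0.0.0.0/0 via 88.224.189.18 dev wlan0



Longest prefix match for 105.242.231.41:
  /14 214.240.0.0: no
  /12 131.240.0.0: no
  /14 208.96.0.0: no
  /11 44.64.0.0: no
  /0 0.0.0.0: MATCH
Selected: next-hop 88.224.189.18 via wlan0 (matched /0)


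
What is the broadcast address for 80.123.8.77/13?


Network: 80.120.0.0/13
Host bits = 19
Set all host bits to 1:
Broadcast: 80.127.255.255


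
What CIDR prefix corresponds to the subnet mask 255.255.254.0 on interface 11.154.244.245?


Binary: 11111111.11111111.11111110.00000000
Count leading 1s
Prefix: /23


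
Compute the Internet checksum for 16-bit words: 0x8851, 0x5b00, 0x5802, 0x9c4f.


Sum all words (with carry folding):
+ 0x8851 = 0x8851
+ 0x5b00 = 0xe351
+ 0x5802 = 0x3b54
+ 0x9c4f = 0xd7a3
One's complement: ~0xd7a3
Checksum = 0x285c


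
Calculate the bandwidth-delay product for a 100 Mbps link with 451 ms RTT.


BDP = bandwidth * RTT
= 100 Mbps * 451 ms
= 100 * 1e6 * 451 / 1000 bits
= 45100000 bits
= 5637500 bytes
= 5505.3711 KB
BDP = 45100000 bits (5637500 bytes)


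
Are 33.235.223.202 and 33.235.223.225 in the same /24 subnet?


Mask: 255.255.255.0
33.235.223.202 AND mask = 33.235.223.0
33.235.223.225 AND mask = 33.235.223.0
Yes, same subnet (33.235.223.0)


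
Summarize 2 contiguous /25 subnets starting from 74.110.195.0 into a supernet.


Original prefix: /25
Number of subnets: 2 = 2^1
New prefix = 25 - 1 = 24
Supernet: 74.110.195.0/24


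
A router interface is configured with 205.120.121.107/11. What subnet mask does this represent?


/11 means 11 network bits, 21 host bits
Binary: 11111111111000000000000000000000
Mask: 255.224.0.0


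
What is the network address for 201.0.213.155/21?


IP:   11001001.00000000.11010101.10011011
Mask: 11111111.11111111.11111000.00000000
AND operation:
Net:  11001001.00000000.11010000.00000000
Network: 201.0.208.0/21


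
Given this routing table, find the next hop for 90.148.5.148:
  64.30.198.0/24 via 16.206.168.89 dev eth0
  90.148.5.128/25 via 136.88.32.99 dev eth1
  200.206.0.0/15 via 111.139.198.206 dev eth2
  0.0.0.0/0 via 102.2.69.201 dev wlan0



Longest prefix match for 90.148.5.148:
  /24 64.30.198.0: no
  /25 90.148.5.128: MATCH
  /15 200.206.0.0: no
  /0 0.0.0.0: MATCH
Selected: next-hop 136.88.32.99 via eth1 (matched /25)


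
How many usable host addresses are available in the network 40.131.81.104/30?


Host bits = 32 - 30 = 2
Total addresses = 2^2 = 4
Usable = total - 2 (network and broadcast)
Usable hosts: 2


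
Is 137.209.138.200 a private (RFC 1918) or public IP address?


RFC 1918 private ranges:
  10.0.0.0/8 (10.0.0.0 - 10.255.255.255)
  172.16.0.0/12 (172.16.0.0 - 172.31.255.255)
  192.168.0.0/16 (192.168.0.0 - 192.168.255.255)
Public (not in any RFC 1918 range)


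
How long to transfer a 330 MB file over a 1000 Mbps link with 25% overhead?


Effective throughput = 1000 * (1 - 25/100) = 750 Mbps
File size in Mb = 330 * 8 = 2640 Mb
Time = 2640 / 750
Time = 3.52 seconds


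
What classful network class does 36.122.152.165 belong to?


First octet: 36
Binary: 00100100
0xxxxxxx -> Class A (1-126)
Class A, default mask 255.0.0.0 (/8)


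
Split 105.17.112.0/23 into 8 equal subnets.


New prefix = 23 + 3 = 26
Each subnet has 64 addresses
  105.17.112.0/26
  105.17.112.64/26
  105.17.112.128/26
  105.17.112.192/26
  105.17.113.0/26
  105.17.113.64/26
  105.17.113.128/26
  105.17.113.192/26
Subnets: 105.17.112.0/26, 105.17.112.64/26, 105.17.112.128/26, 105.17.112.192/26, 105.17.113.0/26, 105.17.113.64/26, 105.17.113.128/26, 105.17.113.192/26


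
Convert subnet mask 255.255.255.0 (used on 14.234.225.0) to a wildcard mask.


Subnet mask: 255.255.255.0
Wildcard = 255.255.255.255 - subnet mask
255 - 255 = 0
255 - 255 = 0
255 - 255 = 0
255 - 0 = 255
Wildcard: 0.0.0.255


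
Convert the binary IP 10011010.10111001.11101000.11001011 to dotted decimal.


10011010 = 154
10111001 = 185
11101000 = 232
11001011 = 203
IP: 154.185.232.203


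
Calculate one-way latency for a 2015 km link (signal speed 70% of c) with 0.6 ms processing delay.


Speed = 0.7 * 3e5 km/s = 210000 km/s
Propagation delay = 2015 / 210000 = 0.0096 s = 9.5952 ms
Processing delay = 0.6 ms
Total one-way latency = 10.1952 ms


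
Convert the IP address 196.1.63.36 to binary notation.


196 = 11000100
1 = 00000001
63 = 00111111
36 = 00100100
Binary: 11000100.00000001.00111111.00100100


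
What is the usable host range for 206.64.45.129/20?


Network: 206.64.32.0
Broadcast: 206.64.47.255
First usable = network + 1
Last usable = broadcast - 1
Range: 206.64.32.1 to 206.64.47.254


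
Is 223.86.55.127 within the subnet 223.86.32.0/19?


Subnet network: 223.86.32.0
Test IP AND mask: 223.86.32.0
Yes, 223.86.55.127 is in 223.86.32.0/19


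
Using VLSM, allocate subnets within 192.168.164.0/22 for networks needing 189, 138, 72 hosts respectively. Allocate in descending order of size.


189 hosts -> /24 (254 usable): 192.168.164.0/24
138 hosts -> /24 (254 usable): 192.168.165.0/24
72 hosts -> /25 (126 usable): 192.168.166.0/25
Allocation: 192.168.164.0/24 (189 hosts, 254 usable); 192.168.165.0/24 (138 hosts, 254 usable); 192.168.166.0/25 (72 hosts, 126 usable)


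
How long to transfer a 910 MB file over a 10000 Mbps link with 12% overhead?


Effective throughput = 10000 * (1 - 12/100) = 8800 Mbps
File size in Mb = 910 * 8 = 7280 Mb
Time = 7280 / 8800
Time = 0.8273 seconds


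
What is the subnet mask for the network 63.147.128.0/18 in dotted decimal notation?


/18 means 18 network bits, 14 host bits
Binary: 11111111111111111100000000000000
Mask: 255.255.192.0


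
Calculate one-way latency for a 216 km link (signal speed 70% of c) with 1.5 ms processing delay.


Speed = 0.7 * 3e5 km/s = 210000 km/s
Propagation delay = 216 / 210000 = 0.001 s = 1.0286 ms
Processing delay = 1.5 ms
Total one-way latency = 2.5286 ms


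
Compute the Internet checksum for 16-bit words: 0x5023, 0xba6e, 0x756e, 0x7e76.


Sum all words (with carry folding):
+ 0x5023 = 0x5023
+ 0xba6e = 0x0a92
+ 0x756e = 0x8000
+ 0x7e76 = 0xfe76
One's complement: ~0xfe76
Checksum = 0x0189


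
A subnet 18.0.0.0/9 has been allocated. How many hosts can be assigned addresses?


Host bits = 32 - 9 = 23
Total addresses = 2^23 = 8388608
Usable = total - 2 (network and broadcast)
Usable hosts: 8388606


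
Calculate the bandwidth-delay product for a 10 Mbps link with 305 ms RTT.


BDP = bandwidth * RTT
= 10 Mbps * 305 ms
= 10 * 1e6 * 305 / 1000 bits
= 3050000 bits
= 381250 bytes
= 372.3145 KB
BDP = 3050000 bits (381250 bytes)


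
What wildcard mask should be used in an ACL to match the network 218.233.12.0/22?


Subnet mask: 255.255.252.0
Wildcard = 255.255.255.255 - subnet mask
255 - 255 = 0
255 - 255 = 0
255 - 252 = 3
255 - 0 = 255
Wildcard: 0.0.3.255


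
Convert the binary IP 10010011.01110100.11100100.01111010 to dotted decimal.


10010011 = 147
01110100 = 116
11100100 = 228
01111010 = 122
IP: 147.116.228.122


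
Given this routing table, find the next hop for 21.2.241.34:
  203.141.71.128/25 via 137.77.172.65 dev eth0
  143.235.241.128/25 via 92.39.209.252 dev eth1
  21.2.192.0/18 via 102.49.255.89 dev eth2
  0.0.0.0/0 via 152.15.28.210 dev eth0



Longest prefix match for 21.2.241.34:
  /25 203.141.71.128: no
  /25 143.235.241.128: no
  /18 21.2.192.0: MATCH
  /0 0.0.0.0: MATCH
Selected: next-hop 102.49.255.89 via eth2 (matched /18)


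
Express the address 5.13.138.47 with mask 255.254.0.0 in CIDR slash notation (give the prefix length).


Binary: 11111111.11111110.00000000.00000000
Count leading 1s
Prefix: /15


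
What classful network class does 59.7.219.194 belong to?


First octet: 59
Binary: 00111011
0xxxxxxx -> Class A (1-126)
Class A, default mask 255.0.0.0 (/8)


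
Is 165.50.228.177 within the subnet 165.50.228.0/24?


Subnet network: 165.50.228.0
Test IP AND mask: 165.50.228.0
Yes, 165.50.228.177 is in 165.50.228.0/24


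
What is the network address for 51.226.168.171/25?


IP:   00110011.11100010.10101000.10101011
Mask: 11111111.11111111.11111111.10000000
AND operation:
Net:  00110011.11100010.10101000.10000000
Network: 51.226.168.128/25


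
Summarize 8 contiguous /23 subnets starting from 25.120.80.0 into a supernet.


Original prefix: /23
Number of subnets: 8 = 2^3
New prefix = 23 - 3 = 20
Supernet: 25.120.80.0/20


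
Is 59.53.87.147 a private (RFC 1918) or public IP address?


RFC 1918 private ranges:
  10.0.0.0/8 (10.0.0.0 - 10.255.255.255)
  172.16.0.0/12 (172.16.0.0 - 172.31.255.255)
  192.168.0.0/16 (192.168.0.0 - 192.168.255.255)
Public (not in any RFC 1918 range)


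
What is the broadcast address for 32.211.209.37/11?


Network: 32.192.0.0/11
Host bits = 21
Set all host bits to 1:
Broadcast: 32.223.255.255


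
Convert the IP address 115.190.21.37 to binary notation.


115 = 01110011
190 = 10111110
21 = 00010101
37 = 00100101
Binary: 01110011.10111110.00010101.00100101


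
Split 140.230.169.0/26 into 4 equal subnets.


New prefix = 26 + 2 = 28
Each subnet has 16 addresses
  140.230.169.0/28
  140.230.169.16/28
  140.230.169.32/28
  140.230.169.48/28
Subnets: 140.230.169.0/28, 140.230.169.16/28, 140.230.169.32/28, 140.230.169.48/28


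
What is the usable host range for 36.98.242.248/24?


Network: 36.98.242.0
Broadcast: 36.98.242.255
First usable = network + 1
Last usable = broadcast - 1
Range: 36.98.242.1 to 36.98.242.254


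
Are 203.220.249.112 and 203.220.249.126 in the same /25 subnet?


Mask: 255.255.255.128
203.220.249.112 AND mask = 203.220.249.0
203.220.249.126 AND mask = 203.220.249.0
Yes, same subnet (203.220.249.0)


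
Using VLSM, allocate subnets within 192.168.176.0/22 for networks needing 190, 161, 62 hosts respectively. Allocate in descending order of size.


190 hosts -> /24 (254 usable): 192.168.176.0/24
161 hosts -> /24 (254 usable): 192.168.177.0/24
62 hosts -> /26 (62 usable): 192.168.178.0/26
Allocation: 192.168.176.0/24 (190 hosts, 254 usable); 192.168.177.0/24 (161 hosts, 254 usable); 192.168.178.0/26 (62 hosts, 62 usable)


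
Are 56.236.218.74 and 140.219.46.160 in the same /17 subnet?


Mask: 255.255.128.0
56.236.218.74 AND mask = 56.236.128.0
140.219.46.160 AND mask = 140.219.0.0
No, different subnets (56.236.128.0 vs 140.219.0.0)


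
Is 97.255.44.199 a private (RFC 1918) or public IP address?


RFC 1918 private ranges:
  10.0.0.0/8 (10.0.0.0 - 10.255.255.255)
  172.16.0.0/12 (172.16.0.0 - 172.31.255.255)
  192.168.0.0/16 (192.168.0.0 - 192.168.255.255)
Public (not in any RFC 1918 range)


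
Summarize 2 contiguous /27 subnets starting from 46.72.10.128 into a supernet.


Original prefix: /27
Number of subnets: 2 = 2^1
New prefix = 27 - 1 = 26
Supernet: 46.72.10.128/26


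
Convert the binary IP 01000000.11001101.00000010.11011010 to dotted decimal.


01000000 = 64
11001101 = 205
00000010 = 2
11011010 = 218
IP: 64.205.2.218


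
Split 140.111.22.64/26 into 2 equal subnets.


New prefix = 26 + 1 = 27
Each subnet has 32 addresses
  140.111.22.64/27
  140.111.22.96/27
Subnets: 140.111.22.64/27, 140.111.22.96/27


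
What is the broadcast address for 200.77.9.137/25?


Network: 200.77.9.128/25
Host bits = 7
Set all host bits to 1:
Broadcast: 200.77.9.255


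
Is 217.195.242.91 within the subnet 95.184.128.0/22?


Subnet network: 95.184.128.0
Test IP AND mask: 217.195.240.0
No, 217.195.242.91 is not in 95.184.128.0/22


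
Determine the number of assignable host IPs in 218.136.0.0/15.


Host bits = 32 - 15 = 17
Total addresses = 2^17 = 131072
Usable = total - 2 (network and broadcast)
Usable hosts: 131070


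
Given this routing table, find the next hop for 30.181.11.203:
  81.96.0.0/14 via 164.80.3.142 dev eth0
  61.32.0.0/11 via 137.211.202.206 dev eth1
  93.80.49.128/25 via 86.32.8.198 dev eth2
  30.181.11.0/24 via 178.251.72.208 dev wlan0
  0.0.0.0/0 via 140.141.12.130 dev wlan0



Longest prefix match for 30.181.11.203:
  /14 81.96.0.0: no
  /11 61.32.0.0: no
  /25 93.80.49.128: no
  /24 30.181.11.0: MATCH
  /0 0.0.0.0: MATCH
Selected: next-hop 178.251.72.208 via wlan0 (matched /24)


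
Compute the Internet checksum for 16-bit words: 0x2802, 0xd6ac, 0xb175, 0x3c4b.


Sum all words (with carry folding):
+ 0x2802 = 0x2802
+ 0xd6ac = 0xfeae
+ 0xb175 = 0xb024
+ 0x3c4b = 0xec6f
One's complement: ~0xec6f
Checksum = 0x1390


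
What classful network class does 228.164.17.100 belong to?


First octet: 228
Binary: 11100100
1110xxxx -> Class D (224-239)
Class D (multicast), default mask N/A


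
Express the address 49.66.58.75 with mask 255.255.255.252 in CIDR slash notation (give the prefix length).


Binary: 11111111.11111111.11111111.11111100
Count leading 1s
Prefix: /30


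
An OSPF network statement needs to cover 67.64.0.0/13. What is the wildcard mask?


Subnet mask: 255.248.0.0
Wildcard = 255.255.255.255 - subnet mask
255 - 255 = 0
255 - 248 = 7
255 - 0 = 255
255 - 0 = 255
Wildcard: 0.7.255.255


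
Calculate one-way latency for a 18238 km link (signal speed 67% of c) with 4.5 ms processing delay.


Speed = 0.67 * 3e5 km/s = 201000 km/s
Propagation delay = 18238 / 201000 = 0.0907 s = 90.7363 ms
Processing delay = 4.5 ms
Total one-way latency = 95.2363 ms


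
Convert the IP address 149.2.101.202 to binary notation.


149 = 10010101
2 = 00000010
101 = 01100101
202 = 11001010
Binary: 10010101.00000010.01100101.11001010


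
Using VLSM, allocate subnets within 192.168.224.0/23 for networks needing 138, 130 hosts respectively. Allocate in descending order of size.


138 hosts -> /24 (254 usable): 192.168.224.0/24
130 hosts -> /24 (254 usable): 192.168.225.0/24
Allocation: 192.168.224.0/24 (138 hosts, 254 usable); 192.168.225.0/24 (130 hosts, 254 usable)


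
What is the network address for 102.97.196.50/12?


IP:   01100110.01100001.11000100.00110010
Mask: 11111111.11110000.00000000.00000000
AND operation:
Net:  01100110.01100000.00000000.00000000
Network: 102.96.0.0/12


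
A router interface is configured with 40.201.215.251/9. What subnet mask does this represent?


/9 means 9 network bits, 23 host bits
Binary: 11111111100000000000000000000000
Mask: 255.128.0.0


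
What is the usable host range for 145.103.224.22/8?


Network: 145.0.0.0
Broadcast: 145.255.255.255
First usable = network + 1
Last usable = broadcast - 1
Range: 145.0.0.1 to 145.255.255.254


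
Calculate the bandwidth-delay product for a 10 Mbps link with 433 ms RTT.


BDP = bandwidth * RTT
= 10 Mbps * 433 ms
= 10 * 1e6 * 433 / 1000 bits
= 4330000 bits
= 541250 bytes
= 528.5645 KB
BDP = 4330000 bits (541250 bytes)


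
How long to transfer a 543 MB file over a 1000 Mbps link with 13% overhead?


Effective throughput = 1000 * (1 - 13/100) = 870 Mbps
File size in Mb = 543 * 8 = 4344 Mb
Time = 4344 / 870
Time = 4.9931 seconds


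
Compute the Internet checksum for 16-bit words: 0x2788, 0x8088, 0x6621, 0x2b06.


Sum all words (with carry folding):
+ 0x2788 = 0x2788
+ 0x8088 = 0xa810
+ 0x6621 = 0x0e32
+ 0x2b06 = 0x3938
One's complement: ~0x3938
Checksum = 0xc6c7


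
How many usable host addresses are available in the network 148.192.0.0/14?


Host bits = 32 - 14 = 18
Total addresses = 2^18 = 262144
Usable = total - 2 (network and broadcast)
Usable hosts: 262142


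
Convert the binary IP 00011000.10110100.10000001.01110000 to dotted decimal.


00011000 = 24
10110100 = 180
10000001 = 129
01110000 = 112
IP: 24.180.129.112


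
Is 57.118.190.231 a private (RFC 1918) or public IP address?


RFC 1918 private ranges:
  10.0.0.0/8 (10.0.0.0 - 10.255.255.255)
  172.16.0.0/12 (172.16.0.0 - 172.31.255.255)
  192.168.0.0/16 (192.168.0.0 - 192.168.255.255)
Public (not in any RFC 1918 range)


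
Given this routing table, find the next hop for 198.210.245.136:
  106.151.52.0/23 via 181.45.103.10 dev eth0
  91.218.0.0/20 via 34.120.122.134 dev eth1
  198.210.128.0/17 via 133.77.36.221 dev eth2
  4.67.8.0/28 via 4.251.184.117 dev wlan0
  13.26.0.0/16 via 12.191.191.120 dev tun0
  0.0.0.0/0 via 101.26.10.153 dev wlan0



Longest prefix match for 198.210.245.136:
  /23 106.151.52.0: no
  /20 91.218.0.0: no
  /17 198.210.128.0: MATCH
  /28 4.67.8.0: no
  /16 13.26.0.0: no
  /0 0.0.0.0: MATCH
Selected: next-hop 133.77.36.221 via eth2 (matched /17)


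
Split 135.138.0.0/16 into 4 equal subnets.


New prefix = 16 + 2 = 18
Each subnet has 16384 addresses
  135.138.0.0/18
  135.138.64.0/18
  135.138.128.0/18
  135.138.192.0/18
Subnets: 135.138.0.0/18, 135.138.64.0/18, 135.138.128.0/18, 135.138.192.0/18


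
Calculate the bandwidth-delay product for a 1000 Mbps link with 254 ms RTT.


BDP = bandwidth * RTT
= 1000 Mbps * 254 ms
= 1000 * 1e6 * 254 / 1000 bits
= 254000000 bits
= 31750000 bytes
= 31005.8594 KB
BDP = 254000000 bits (31750000 bytes)


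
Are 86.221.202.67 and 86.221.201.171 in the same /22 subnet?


Mask: 255.255.252.0
86.221.202.67 AND mask = 86.221.200.0
86.221.201.171 AND mask = 86.221.200.0
Yes, same subnet (86.221.200.0)
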